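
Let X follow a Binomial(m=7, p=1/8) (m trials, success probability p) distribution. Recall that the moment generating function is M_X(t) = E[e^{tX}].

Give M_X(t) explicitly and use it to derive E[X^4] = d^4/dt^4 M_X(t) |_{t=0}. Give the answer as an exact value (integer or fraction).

M_X(t) = (e^(t)/8 + 7/8)^7
M′(t) = 7*e^(7*t)/2097152 + 147*e^(6*t)/1048576 + 5145*e^(5*t)/2097152 + 12005*e^(4*t)/524288 + 252105*e^(3*t)/2097152 + 352947*e^(2*t)/1048576 + 823543*e^(t)/2097152
M′′(t) = 49*e^(7*t)/2097152 + 441*e^(6*t)/524288 + 25725*e^(5*t)/2097152 + 12005*e^(4*t)/131072 + 756315*e^(3*t)/2097152 + 352947*e^(2*t)/524288 + 823543*e^(t)/2097152

E[X^4] = M′′′′(0) = 4165/512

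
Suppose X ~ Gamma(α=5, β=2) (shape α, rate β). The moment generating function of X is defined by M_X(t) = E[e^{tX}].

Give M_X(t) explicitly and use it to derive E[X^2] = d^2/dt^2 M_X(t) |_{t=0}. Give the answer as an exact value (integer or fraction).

M_X(t) = 32/(2 - t)^5
M^(2)(t) = -960/(t^7 - 14*t^6 + 84*t^5 - 280*t^4 + 560*t^3 - 672*t^2 + 448*t - 128)

E[X^2] = M^(2)(0) = 15/2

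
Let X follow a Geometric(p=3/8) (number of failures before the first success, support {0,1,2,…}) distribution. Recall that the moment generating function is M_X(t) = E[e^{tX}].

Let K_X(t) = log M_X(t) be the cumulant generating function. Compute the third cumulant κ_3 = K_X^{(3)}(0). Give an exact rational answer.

κ_3 = K^(3)(0) = 520/27

M_X(t) = 3/(8*(1 - 5*e^(t)/8))
K_X(t) = log M_X(t) = -log(1 - 5*e^(t)/8) - 3*log(2) + log(3)
K^(3)(t) = (-200*e^(2*t) - 320*e^(t))/(125*e^(3*t) - 600*e^(2*t) + 960*e^(t) - 512)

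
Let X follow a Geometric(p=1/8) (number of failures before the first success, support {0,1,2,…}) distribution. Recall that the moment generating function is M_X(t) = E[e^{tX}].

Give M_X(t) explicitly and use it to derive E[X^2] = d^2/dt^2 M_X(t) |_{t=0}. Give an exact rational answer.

M_X(t) = 1/(8*(1 - 7*e^(t)/8))
dM/dt = 7*e^(t)/(49*e^(2*t) - 112*e^(t) + 64)
d^2M/dt^2 = (-49*e^(2*t) - 56*e^(t))/(343*e^(3*t) - 1176*e^(2*t) + 1344*e^(t) - 512)

E[X^2] = d^2M/dt^2 |_{t=0} = 105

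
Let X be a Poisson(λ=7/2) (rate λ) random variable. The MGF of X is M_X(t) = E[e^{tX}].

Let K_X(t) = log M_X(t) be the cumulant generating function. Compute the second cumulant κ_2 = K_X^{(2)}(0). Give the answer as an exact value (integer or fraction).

κ_2 = K^(2)(0) = 7/2

M_X(t) = e^(7*e^(t)/2 - 7/2)
K_X(t) = log M_X(t) = 7*e^(t)/2 - 7/2
K^(2)(t) = 7*e^(t)/2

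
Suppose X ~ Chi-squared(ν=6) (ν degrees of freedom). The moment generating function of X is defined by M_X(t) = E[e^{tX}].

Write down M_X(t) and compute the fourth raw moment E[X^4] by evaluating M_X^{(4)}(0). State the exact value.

E[X^4] = d^4M/dt^4 |_{t=0} = 5760

M_X(t) = (1 - 2*t)^(-3)
dM/dt = 6/(16*t^4 - 32*t^3 + 24*t^2 - 8*t + 1)
d^2M/dt^2 = -48/(32*t^5 - 80*t^4 + 80*t^3 - 40*t^2 + 10*t - 1)
d^3M/dt^3 = 480/(64*t^6 - 192*t^5 + 240*t^4 - 160*t^3 + 60*t^2 - 12*t + 1)
d^4M/dt^4 = -5760/(128*t^7 - 448*t^6 + 672*t^5 - 560*t^4 + 280*t^3 - 84*t^2 + 14*t - 1)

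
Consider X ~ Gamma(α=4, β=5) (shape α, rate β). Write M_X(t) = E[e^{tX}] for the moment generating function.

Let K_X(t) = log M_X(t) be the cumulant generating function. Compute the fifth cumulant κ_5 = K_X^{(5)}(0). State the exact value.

M_X(t) = 625/(5 - t)^4
K_X(t) = log M_X(t) = -4*log(5 - t) + 4*log(5)
K^(5)(t) = -96/(t^5 - 25*t^4 + 250*t^3 - 1250*t^2 + 3125*t - 3125)

κ_5 = K^(5)(0) = 96/3125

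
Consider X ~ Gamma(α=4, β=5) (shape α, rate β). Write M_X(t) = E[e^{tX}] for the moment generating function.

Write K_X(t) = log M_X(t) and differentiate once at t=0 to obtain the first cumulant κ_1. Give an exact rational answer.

κ_1 = dK/dt |_{t=0} = 4/5

M_X(t) = 625/(5 - t)^4
K_X(t) = log M_X(t) = -4*log(5 - t) + 4*log(5)
dK/dt = -4/(t - 5)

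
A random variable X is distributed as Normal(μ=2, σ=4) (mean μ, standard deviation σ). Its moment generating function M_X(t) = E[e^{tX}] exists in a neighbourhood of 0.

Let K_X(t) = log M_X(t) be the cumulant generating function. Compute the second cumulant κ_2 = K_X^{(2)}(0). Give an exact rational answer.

M_X(t) = e^(8*t^2 + 2*t)
K_X(t) = log M_X(t) = 8*t^2 + 2*t
D^2[K](t) = 16

κ_2 = D^2[K](0) = 16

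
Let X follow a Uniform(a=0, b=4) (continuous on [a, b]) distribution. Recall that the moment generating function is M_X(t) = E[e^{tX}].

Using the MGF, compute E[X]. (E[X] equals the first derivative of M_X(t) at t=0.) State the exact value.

M_X(t) = (e^(4*t) - 1)/(4*t)
M^(1)(t) = (4*t*e^(4*t) - e^(4*t) + 1)/(4*t^2)

E[X] = M^(1)(0) = 2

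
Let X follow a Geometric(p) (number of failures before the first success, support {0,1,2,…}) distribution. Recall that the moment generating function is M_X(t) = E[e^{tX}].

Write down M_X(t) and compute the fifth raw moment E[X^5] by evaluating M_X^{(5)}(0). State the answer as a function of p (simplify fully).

E[X^5] = M′′′′′(0) = -1 + 31/p - 180/p^2 + 390/p^3 - 360/p^4 + 120/p^5

M_X(t) = p/(-(1 - p)*e^(t) + 1)
M′(t) = (-p^2*e^(t) + p*e^(t))/(p^2*e^(2*t) - 2*p*e^(2*t) + 2*p*e^(t) + e^(2*t) - 2*e^(t) + 1)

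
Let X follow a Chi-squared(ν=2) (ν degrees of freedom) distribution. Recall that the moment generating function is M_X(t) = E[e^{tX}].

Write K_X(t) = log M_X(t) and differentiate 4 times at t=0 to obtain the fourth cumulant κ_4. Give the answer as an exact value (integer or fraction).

M_X(t) = 1/(1 - 2*t)
K_X(t) = log M_X(t) = -log(1 - 2*t)
D^4[K](t) = 96/(16*t^4 - 32*t^3 + 24*t^2 - 8*t + 1)

κ_4 = D^4[K](0) = 96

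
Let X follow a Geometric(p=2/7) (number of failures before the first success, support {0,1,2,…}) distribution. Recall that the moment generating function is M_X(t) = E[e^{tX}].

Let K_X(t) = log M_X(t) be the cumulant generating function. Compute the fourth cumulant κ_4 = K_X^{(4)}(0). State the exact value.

κ_4 = D^4[K](0) = 3745/8

M_X(t) = 2/(7*(1 - 5*e^(t)/7))
K_X(t) = log M_X(t) = -log(1 - 5*e^(t)/7) - log(7) + log(2)
D^4[K](t) = (875*e^(3*t) + 4900*e^(2*t) + 1715*e^(t))/(625*e^(4*t) - 3500*e^(3*t) + 7350*e^(2*t) - 6860*e^(t) + 2401)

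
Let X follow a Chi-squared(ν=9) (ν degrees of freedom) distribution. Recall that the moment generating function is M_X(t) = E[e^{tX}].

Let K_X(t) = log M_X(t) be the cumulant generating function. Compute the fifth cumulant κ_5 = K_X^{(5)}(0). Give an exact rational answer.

κ_5 = K′′′′′(0) = 3456

M_X(t) = (1 - 2*t)^(-9/2)
K_X(t) = log M_X(t) = -9*log(1 - 2*t)/2
K′(t) = -9/(2*t - 1)
K′′(t) = 18/(4*t^2 - 4*t + 1)
K′′′(t) = -72/(8*t^3 - 12*t^2 + 6*t - 1)
K′′′′(t) = 432/(16*t^4 - 32*t^3 + 24*t^2 - 8*t + 1)
K′′′′′(t) = -3456/(32*t^5 - 80*t^4 + 80*t^3 - 40*t^2 + 10*t - 1)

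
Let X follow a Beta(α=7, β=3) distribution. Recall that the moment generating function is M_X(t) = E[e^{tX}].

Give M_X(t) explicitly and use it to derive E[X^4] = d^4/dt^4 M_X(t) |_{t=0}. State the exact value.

M_X(t) = ₁F₁(7; 10; t)
D^4[M](t) = 42*₁F₁(11; 14; t)/143

E[X^4] = D^4[M](0) = 42/143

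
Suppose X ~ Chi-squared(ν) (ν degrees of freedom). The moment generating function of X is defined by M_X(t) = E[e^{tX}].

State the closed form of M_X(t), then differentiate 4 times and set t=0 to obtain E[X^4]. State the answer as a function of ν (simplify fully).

M_X(t) = (1 - 2*t)^(-ν/2)
M^(4)(t) = (ν^4 + 12*ν^3 + 44*ν^2 + 48*ν)/(16*t^4*(1 - 2*t)^(ν/2) - 32*t^3*(1 - 2*t)^(ν/2) + 24*t^2*(1 - 2*t)^(ν/2) - 8*t*(1 - 2*t)^(ν/2) + (1 - 2*t)^(ν/2))

E[X^4] = M^(4)(0) = ν*(ν^3 + 12*ν^2 + 44*ν + 48)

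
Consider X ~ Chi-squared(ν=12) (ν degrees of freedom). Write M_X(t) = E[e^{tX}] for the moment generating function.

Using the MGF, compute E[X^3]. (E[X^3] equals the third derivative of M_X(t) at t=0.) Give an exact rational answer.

E[X^3] = d^3M/dt^3 |_{t=0} = 2688

M_X(t) = (1 - 2*t)^(-6)
dM/dt = -12/(128*t^7 - 448*t^6 + 672*t^5 - 560*t^4 + 280*t^3 - 84*t^2 + 14*t - 1)
d^2M/dt^2 = 168/(256*t^8 - 1024*t^7 + 1792*t^6 - 1792*t^5 + 1120*t^4 - 448*t^3 + 112*t^2 - 16*t + 1)
d^3M/dt^3 = -2688/(512*t^9 - 2304*t^8 + 4608*t^7 - 5376*t^6 + 4032*t^5 - 2016*t^4 + 672*t^3 - 144*t^2 + 18*t - 1)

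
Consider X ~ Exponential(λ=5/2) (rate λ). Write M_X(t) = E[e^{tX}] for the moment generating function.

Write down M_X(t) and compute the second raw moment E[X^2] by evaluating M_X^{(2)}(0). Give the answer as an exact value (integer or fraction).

E[X^2] = M′′(0) = 8/25

M_X(t) = 5/(2*(5/2 - t))
M′(t) = 10/(4*t^2 - 20*t + 25)
M′′(t) = -40/(8*t^3 - 60*t^2 + 150*t - 125)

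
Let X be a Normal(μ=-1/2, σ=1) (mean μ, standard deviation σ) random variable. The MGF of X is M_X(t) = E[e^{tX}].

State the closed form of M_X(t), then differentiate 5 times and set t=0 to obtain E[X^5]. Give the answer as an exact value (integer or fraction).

M_X(t) = e^(t^2/2 - t/2)
M′(t) = t*e^(-t/2)*e^(t^2/2) - e^(-t/2)*e^(t^2/2)/2
M′′(t) = (4*t^2*e^(t^2/2) - 4*t*e^(t^2/2) + 5*e^(t^2/2))*e^(-t/2)/4
M′′′(t) = (8*t^3*e^(t^2/2) - 12*t^2*e^(t^2/2) + 30*t*e^(t^2/2) - 13*e^(t^2/2))*e^(-t/2)/8
M′′′′(t) = (16*t^4*e^(t^2/2) - 32*t^3*e^(t^2/2) + 120*t^2*e^(t^2/2) - 104*t*e^(t^2/2) + 73*e^(t^2/2))*e^(-t/2)/16
M′′′′′(t) = (32*t^5*e^(t^2/2) - 80*t^4*e^(t^2/2) + 400*t^3*e^(t^2/2) - 520*t^2*e^(t^2/2) + 730*t*e^(t^2/2) - 281*e^(t^2/2))*e^(-t/2)/32

E[X^5] = M′′′′′(0) = -281/32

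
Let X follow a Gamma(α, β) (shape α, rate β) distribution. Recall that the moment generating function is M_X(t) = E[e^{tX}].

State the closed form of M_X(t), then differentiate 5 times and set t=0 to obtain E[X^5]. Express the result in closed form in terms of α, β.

E[X^5] = M^(5)(0) = α*(α^4 + 10*α^3 + 35*α^2 + 50*α + 24)/β^5

M_X(t) = (β/(β - t))^α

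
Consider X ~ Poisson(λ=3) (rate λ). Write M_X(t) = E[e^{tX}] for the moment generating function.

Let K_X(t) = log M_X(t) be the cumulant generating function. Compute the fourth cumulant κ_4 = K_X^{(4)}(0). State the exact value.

M_X(t) = e^(3*e^(t) - 3)
K_X(t) = log M_X(t) = 3*e^(t) - 3
dK/dt = 3*e^(t)
d^2K/dt^2 = 3*e^(t)
d^3K/dt^3 = 3*e^(t)
d^4K/dt^4 = 3*e^(t)

κ_4 = d^4K/dt^4 |_{t=0} = 3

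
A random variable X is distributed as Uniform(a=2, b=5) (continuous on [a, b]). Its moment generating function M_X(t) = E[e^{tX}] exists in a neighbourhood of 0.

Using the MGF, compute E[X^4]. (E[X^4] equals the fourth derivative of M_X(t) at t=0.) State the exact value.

E[X^4] = M^(4)(0) = 1031/5

M_X(t) = (e^(5*t) - e^(2*t))/(3*t)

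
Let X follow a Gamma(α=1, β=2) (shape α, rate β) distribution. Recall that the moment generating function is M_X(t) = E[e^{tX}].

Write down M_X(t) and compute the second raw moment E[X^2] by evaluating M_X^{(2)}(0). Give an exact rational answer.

E[X^2] = M′′(0) = 1/2

M_X(t) = 2/(2 - t)
M′(t) = 2/(t^2 - 4*t + 4)
M′′(t) = -4/(t^3 - 6*t^2 + 12*t - 8)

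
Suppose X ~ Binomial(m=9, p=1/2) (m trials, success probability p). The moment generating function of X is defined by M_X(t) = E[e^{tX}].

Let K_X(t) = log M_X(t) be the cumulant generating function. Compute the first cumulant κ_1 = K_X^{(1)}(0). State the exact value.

κ_1 = K′(0) = 9/2

M_X(t) = (e^(t)/2 + 1/2)^9
K_X(t) = log M_X(t) = 9*log(e^(t)/2 + 1/2)
K′(t) = 9*e^(t)/(e^(t) + 1)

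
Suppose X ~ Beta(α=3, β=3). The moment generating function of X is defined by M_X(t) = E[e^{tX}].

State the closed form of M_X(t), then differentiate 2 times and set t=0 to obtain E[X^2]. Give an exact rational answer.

E[X^2] = M^(2)(0) = 2/7

M_X(t) = ₁F₁(3; 6; t)
M^(2)(t) = 2*₁F₁(5; 8; t)/7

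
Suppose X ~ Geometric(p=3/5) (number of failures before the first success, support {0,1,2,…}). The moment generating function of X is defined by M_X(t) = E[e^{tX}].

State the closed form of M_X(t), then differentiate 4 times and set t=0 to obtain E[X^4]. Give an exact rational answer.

E[X^4] = M′′′′(0) = 602/27

M_X(t) = 3/(5*(1 - 2*e^(t)/5))
M′(t) = 6*e^(t)/(4*e^(2*t) - 20*e^(t) + 25)
M′′(t) = (-12*e^(2*t) - 30*e^(t))/(8*e^(3*t) - 60*e^(2*t) + 150*e^(t) - 125)
M′′′(t) = (24*e^(3*t) + 240*e^(2*t) + 150*e^(t))/(16*e^(4*t) - 160*e^(3*t) + 600*e^(2*t) - 1000*e^(t) + 625)
M′′′′(t) = (-48*e^(4*t) - 1320*e^(3*t) - 3300*e^(2*t) - 750*e^(t))/(32*e^(5*t) - 400*e^(4*t) + 2000*e^(3*t) - 5000*e^(2*t) + 6250*e^(t) - 3125)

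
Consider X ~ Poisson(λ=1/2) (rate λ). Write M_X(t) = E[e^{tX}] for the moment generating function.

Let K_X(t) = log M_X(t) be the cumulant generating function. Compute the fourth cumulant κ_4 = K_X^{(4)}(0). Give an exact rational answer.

M_X(t) = e^(e^(t)/2 - 1/2)
K_X(t) = log M_X(t) = e^(t)/2 - 1/2
D^4[K](t) = e^(t)/2

κ_4 = D^4[K](0) = 1/2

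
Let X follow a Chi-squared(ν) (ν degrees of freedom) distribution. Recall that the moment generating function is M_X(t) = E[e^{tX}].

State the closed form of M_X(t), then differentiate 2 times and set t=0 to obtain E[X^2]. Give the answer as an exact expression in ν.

M_X(t) = (1 - 2*t)^(-ν/2)
dM/dt = -ν/(2*t*(1 - 2*t)^(ν/2) - (1 - 2*t)^(ν/2))
d^2M/dt^2 = (ν^2 + 2*ν)/(4*t^2*(1 - 2*t)^(ν/2) - 4*t*(1 - 2*t)^(ν/2) + (1 - 2*t)^(ν/2))

E[X^2] = d^2M/dt^2 |_{t=0} = ν*(ν + 2)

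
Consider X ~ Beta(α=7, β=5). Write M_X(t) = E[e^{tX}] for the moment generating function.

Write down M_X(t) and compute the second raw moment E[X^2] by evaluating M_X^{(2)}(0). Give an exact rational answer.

M_X(t) = ₁F₁(7; 12; t)
D^2[M](t) = 14*₁F₁(9; 14; t)/39

E[X^2] = D^2[M](0) = 14/39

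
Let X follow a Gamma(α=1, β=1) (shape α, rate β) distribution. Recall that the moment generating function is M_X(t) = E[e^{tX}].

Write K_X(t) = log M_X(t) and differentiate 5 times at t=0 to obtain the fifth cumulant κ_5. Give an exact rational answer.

M_X(t) = 1/(1 - t)
K_X(t) = log M_X(t) = -log(1 - t)
D^5[K](t) = -24/(t^5 - 5*t^4 + 10*t^3 - 10*t^2 + 5*t - 1)

κ_5 = D^5[K](0) = 24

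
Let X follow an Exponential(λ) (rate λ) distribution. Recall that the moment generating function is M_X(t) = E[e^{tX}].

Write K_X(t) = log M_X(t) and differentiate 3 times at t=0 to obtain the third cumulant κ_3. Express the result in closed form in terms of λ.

κ_3 = D^3[K](0) = 2/λ^3

M_X(t) = λ/(λ - t)
K_X(t) = log M_X(t) = log(λ) - log(λ - t)
D^3[K](t) = -2/(-λ^3 + 3*λ^2*t - 3*λ*t^2 + t^3)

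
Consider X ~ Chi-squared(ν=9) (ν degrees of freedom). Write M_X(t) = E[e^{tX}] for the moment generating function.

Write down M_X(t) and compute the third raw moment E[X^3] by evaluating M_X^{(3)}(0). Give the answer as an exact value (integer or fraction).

M_X(t) = (1 - 2*t)^(-9/2)
M′(t) = -9/(32*t^5*√(1 - 2*t) - 80*t^4*√(1 - 2*t) + 80*t^3*√(1 - 2*t) - 40*t^2*√(1 - 2*t) + 10*t*√(1 - 2*t) - √(1 - 2*t))
M′′(t) = 99/(64*t^6*√(1 - 2*t) - 192*t^5*√(1 - 2*t) + 240*t^4*√(1 - 2*t) - 160*t^3*√(1 - 2*t) + 60*t^2*√(1 - 2*t) - 12*t*√(1 - 2*t) + √(1 - 2*t))

E[X^3] = M′′′(0) = 1287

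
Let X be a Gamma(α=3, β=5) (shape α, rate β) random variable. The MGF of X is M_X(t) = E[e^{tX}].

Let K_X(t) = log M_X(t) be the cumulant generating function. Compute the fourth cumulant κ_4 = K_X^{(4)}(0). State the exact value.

κ_4 = d^4K/dt^4 |_{t=0} = 18/625

M_X(t) = 125/(5 - t)^3
K_X(t) = log M_X(t) = -3*log(5 - t) + 3*log(5)
dK/dt = -3/(t - 5)
d^2K/dt^2 = 3/(t^2 - 10*t + 25)
d^3K/dt^3 = -6/(t^3 - 15*t^2 + 75*t - 125)
d^4K/dt^4 = 18/(t^4 - 20*t^3 + 150*t^2 - 500*t + 625)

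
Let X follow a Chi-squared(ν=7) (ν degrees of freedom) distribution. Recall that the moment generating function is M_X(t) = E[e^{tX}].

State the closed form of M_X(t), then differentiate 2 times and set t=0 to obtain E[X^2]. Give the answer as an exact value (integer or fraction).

M_X(t) = (1 - 2*t)^(-7/2)
D^2[M](t) = -63/(32*t^5*√(1 - 2*t) - 80*t^4*√(1 - 2*t) + 80*t^3*√(1 - 2*t) - 40*t^2*√(1 - 2*t) + 10*t*√(1 - 2*t) - √(1 - 2*t))

E[X^2] = D^2[M](0) = 63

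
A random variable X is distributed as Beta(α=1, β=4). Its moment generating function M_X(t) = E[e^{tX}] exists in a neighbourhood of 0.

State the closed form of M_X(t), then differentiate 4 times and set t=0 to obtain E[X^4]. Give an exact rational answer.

E[X^4] = M^(4)(0) = 1/70

M_X(t) = ₁F₁(1; 5; t)
M^(4)(t) = ₁F₁(5; 9; t)/70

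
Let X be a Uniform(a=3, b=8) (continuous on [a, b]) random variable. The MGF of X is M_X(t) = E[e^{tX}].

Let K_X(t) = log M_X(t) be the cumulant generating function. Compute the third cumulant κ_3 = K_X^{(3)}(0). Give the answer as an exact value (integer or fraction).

κ_3 = K^(3)(0) = 0

M_X(t) = (e^(8*t) - e^(3*t))/(5*t)
K_X(t) = log M_X(t) = -log(t) + log(e^(8*t) - e^(3*t)) - log(5)
K^(3)(t) = (125*t^3*e^(10*t) + 125*t^3*e^(5*t) - 2*e^(15*t) + 6*e^(10*t) - 6*e^(5*t) + 2)/(t^3*e^(15*t) - 3*t^3*e^(10*t) + 3*t^3*e^(5*t) - t^3)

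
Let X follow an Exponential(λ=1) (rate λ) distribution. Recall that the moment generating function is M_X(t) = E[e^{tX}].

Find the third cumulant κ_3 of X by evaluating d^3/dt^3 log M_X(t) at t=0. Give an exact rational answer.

κ_3 = d^3K/dt^3 |_{t=0} = 2

M_X(t) = 1/(1 - t)
K_X(t) = log M_X(t) = -log(1 - t)
dK/dt = -1/(t - 1)
d^2K/dt^2 = 1/(t^2 - 2*t + 1)
d^3K/dt^3 = -2/(t^3 - 3*t^2 + 3*t - 1)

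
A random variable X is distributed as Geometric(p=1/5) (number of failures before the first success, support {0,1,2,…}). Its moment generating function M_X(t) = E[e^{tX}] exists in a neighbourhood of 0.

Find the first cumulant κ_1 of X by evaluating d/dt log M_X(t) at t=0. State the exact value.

M_X(t) = 1/(5*(1 - 4*e^(t)/5))
K_X(t) = log M_X(t) = -log(1 - 4*e^(t)/5) - log(5)
dK/dt = -4*e^(t)/(4*e^(t) - 5)

κ_1 = dK/dt |_{t=0} = 4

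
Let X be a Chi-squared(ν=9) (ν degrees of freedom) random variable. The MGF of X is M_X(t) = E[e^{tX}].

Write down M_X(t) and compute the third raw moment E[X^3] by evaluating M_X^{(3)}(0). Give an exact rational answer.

M_X(t) = (1 - 2*t)^(-9/2)
M′(t) = -9/(32*t^5*√(1 - 2*t) - 80*t^4*√(1 - 2*t) + 80*t^3*√(1 - 2*t) - 40*t^2*√(1 - 2*t) + 10*t*√(1 - 2*t) - √(1 - 2*t))
M′′(t) = 99/(64*t^6*√(1 - 2*t) - 192*t^5*√(1 - 2*t) + 240*t^4*√(1 - 2*t) - 160*t^3*√(1 - 2*t) + 60*t^2*√(1 - 2*t) - 12*t*√(1 - 2*t) + √(1 - 2*t))

E[X^3] = M′′′(0) = 1287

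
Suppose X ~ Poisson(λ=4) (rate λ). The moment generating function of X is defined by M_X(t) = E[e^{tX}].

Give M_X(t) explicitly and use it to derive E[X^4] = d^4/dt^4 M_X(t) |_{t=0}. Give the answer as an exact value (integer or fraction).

M_X(t) = e^(4*e^(t) - 4)
M′(t) = 4*e^(-4)*e^(t)*e^(4*e^(t))
M′′(t) = (16*e^(2*t)*e^(4*e^(t)) + 4*e^(t)*e^(4*e^(t)))*e^(-4)
M′′′(t) = (64*e^(3*t)*e^(4*e^(t)) + 48*e^(2*t)*e^(4*e^(t)) + 4*e^(t)*e^(4*e^(t)))*e^(-4)
M′′′′(t) = (256*e^(4*t)*e^(4*e^(t)) + 384*e^(3*t)*e^(4*e^(t)) + 112*e^(2*t)*e^(4*e^(t)) + 4*e^(t)*e^(4*e^(t)))*e^(-4)

E[X^4] = M′′′′(0) = 756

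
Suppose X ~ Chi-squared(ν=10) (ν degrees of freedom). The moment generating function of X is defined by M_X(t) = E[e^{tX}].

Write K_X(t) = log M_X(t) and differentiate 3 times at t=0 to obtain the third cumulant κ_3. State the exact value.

M_X(t) = (1 - 2*t)^(-5)
K_X(t) = log M_X(t) = -5*log(1 - 2*t)
K^(3)(t) = -80/(8*t^3 - 12*t^2 + 6*t - 1)

κ_3 = K^(3)(0) = 80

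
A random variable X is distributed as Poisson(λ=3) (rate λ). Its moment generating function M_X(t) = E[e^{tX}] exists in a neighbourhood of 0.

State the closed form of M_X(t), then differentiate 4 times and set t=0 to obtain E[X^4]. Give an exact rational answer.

M_X(t) = e^(3*e^(t) - 3)
dM/dt = 3*e^(-3)*e^(t)*e^(3*e^(t))
d^2M/dt^2 = (9*e^(2*t)*e^(3*e^(t)) + 3*e^(t)*e^(3*e^(t)))*e^(-3)
d^3M/dt^3 = (27*e^(3*t)*e^(3*e^(t)) + 27*e^(2*t)*e^(3*e^(t)) + 3*e^(t)*e^(3*e^(t)))*e^(-3)
d^4M/dt^4 = (81*e^(4*t)*e^(3*e^(t)) + 162*e^(3*t)*e^(3*e^(t)) + 63*e^(2*t)*e^(3*e^(t)) + 3*e^(t)*e^(3*e^(t)))*e^(-3)

E[X^4] = d^4M/dt^4 |_{t=0} = 309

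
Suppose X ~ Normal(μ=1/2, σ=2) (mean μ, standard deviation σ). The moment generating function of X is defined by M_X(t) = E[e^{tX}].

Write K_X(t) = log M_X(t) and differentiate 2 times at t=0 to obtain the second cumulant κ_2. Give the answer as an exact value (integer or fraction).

M_X(t) = e^(2*t^2 + t/2)
K_X(t) = log M_X(t) = 2*t^2 + t/2
D^2[K](t) = 4

κ_2 = D^2[K](0) = 4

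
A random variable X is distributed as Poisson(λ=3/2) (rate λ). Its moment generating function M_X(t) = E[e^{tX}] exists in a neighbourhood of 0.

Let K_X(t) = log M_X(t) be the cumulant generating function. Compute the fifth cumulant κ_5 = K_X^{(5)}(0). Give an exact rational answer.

M_X(t) = e^(3*e^(t)/2 - 3/2)
K_X(t) = log M_X(t) = 3*e^(t)/2 - 3/2
D^5[K](t) = 3*e^(t)/2

κ_5 = D^5[K](0) = 3/2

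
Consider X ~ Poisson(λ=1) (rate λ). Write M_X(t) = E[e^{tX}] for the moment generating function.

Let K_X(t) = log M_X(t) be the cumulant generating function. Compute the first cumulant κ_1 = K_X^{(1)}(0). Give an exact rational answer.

κ_1 = dK/dt |_{t=0} = 1

M_X(t) = e^(e^(t) - 1)
K_X(t) = log M_X(t) = e^(t) - 1
dK/dt = e^(t)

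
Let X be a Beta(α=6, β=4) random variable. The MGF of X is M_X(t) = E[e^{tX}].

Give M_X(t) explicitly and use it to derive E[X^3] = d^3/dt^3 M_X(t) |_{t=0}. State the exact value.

M_X(t) = ₁F₁(6; 10; t)
M^(3)(t) = 14*₁F₁(9; 13; t)/55

E[X^3] = M^(3)(0) = 14/55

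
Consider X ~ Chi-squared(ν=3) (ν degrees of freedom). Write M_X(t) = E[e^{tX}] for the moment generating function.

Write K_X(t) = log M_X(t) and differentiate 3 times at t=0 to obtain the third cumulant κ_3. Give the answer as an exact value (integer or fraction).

κ_3 = d^3K/dt^3 |_{t=0} = 24

M_X(t) = (1 - 2*t)^(-3/2)
K_X(t) = log M_X(t) = -3*log(1 - 2*t)/2
dK/dt = -3/(2*t - 1)
d^2K/dt^2 = 6/(4*t^2 - 4*t + 1)
d^3K/dt^3 = -24/(8*t^3 - 12*t^2 + 6*t - 1)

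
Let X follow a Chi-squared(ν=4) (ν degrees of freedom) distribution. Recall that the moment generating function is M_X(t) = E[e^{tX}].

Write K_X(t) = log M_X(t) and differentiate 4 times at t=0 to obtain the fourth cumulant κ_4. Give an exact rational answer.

κ_4 = D^4[K](0) = 192

M_X(t) = (1 - 2*t)^(-2)
K_X(t) = log M_X(t) = -2*log(1 - 2*t)
D^4[K](t) = 192/(16*t^4 - 32*t^3 + 24*t^2 - 8*t + 1)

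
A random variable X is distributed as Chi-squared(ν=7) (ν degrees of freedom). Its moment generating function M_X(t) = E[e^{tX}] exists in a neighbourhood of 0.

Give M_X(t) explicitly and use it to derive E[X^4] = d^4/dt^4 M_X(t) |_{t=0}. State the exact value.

M_X(t) = (1 - 2*t)^(-7/2)

E[X^4] = M^(4)(0) = 9009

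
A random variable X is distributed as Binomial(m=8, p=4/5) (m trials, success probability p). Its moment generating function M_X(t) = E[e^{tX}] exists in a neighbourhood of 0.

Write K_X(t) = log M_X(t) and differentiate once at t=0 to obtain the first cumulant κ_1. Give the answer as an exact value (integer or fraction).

M_X(t) = (4*e^(t)/5 + 1/5)^8
K_X(t) = log M_X(t) = 8*log(4*e^(t)/5 + 1/5)
dK/dt = 32*e^(t)/(4*e^(t) + 1)

κ_1 = dK/dt |_{t=0} = 32/5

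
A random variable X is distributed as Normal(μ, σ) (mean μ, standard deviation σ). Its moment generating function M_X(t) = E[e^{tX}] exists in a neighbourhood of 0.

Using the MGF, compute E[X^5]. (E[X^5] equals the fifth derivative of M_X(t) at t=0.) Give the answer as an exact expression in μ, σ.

E[X^5] = M^(5)(0) = μ*(μ^4 + 10*μ^2*σ^2 + 15*σ^4)

M_X(t) = e^(μ*t + σ^2*t^2/2)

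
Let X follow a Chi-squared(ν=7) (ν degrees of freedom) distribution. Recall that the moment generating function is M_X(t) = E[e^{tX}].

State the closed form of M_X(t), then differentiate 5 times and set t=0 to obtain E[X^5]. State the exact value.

M_X(t) = (1 - 2*t)^(-7/2)

E[X^5] = D^5[M](0) = 135135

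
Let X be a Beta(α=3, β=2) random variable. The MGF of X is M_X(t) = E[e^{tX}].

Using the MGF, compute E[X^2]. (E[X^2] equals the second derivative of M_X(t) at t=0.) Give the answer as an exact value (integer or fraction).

E[X^2] = M^(2)(0) = 2/5

M_X(t) = ₁F₁(3; 5; t)
M^(2)(t) = 2*₁F₁(5; 7; t)/5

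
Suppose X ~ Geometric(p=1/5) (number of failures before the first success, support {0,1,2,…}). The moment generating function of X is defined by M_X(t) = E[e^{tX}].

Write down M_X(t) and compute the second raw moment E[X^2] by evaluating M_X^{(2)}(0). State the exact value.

E[X^2] = D^2[M](0) = 36

M_X(t) = 1/(5*(1 - 4*e^(t)/5))
D^2[M](t) = (-16*e^(2*t) - 20*e^(t))/(64*e^(3*t) - 240*e^(2*t) + 300*e^(t) - 125)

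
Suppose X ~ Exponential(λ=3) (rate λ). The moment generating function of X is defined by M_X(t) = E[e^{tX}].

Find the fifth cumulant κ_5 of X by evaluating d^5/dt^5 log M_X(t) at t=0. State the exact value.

κ_5 = K^(5)(0) = 8/81

M_X(t) = 3/(3 - t)
K_X(t) = log M_X(t) = -log(3 - t) + log(3)
K^(5)(t) = -24/(t^5 - 15*t^4 + 90*t^3 - 270*t^2 + 405*t - 243)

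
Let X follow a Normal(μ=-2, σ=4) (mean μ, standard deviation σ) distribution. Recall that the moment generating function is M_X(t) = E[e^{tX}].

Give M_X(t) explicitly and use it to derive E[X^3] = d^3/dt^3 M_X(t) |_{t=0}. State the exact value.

E[X^3] = M^(3)(0) = -104

M_X(t) = e^(8*t^2 - 2*t)
M^(3)(t) = (4096*t^3*e^(8*t^2) - 1536*t^2*e^(8*t^2) + 960*t*e^(8*t^2) - 104*e^(8*t^2))*e^(-2*t)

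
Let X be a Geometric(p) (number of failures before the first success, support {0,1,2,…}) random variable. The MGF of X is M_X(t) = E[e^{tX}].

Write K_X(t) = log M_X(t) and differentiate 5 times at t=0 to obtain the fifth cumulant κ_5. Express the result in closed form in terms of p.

M_X(t) = p/(-(1 - p)*e^(t) + 1)
K_X(t) = log M_X(t) = log(p) - log(-(1 - p)*e^(t) + 1)

κ_5 = K^(5)(0) = (p^4 - 15*p^3 + 50*p^2 - 60*p + 24)/p^5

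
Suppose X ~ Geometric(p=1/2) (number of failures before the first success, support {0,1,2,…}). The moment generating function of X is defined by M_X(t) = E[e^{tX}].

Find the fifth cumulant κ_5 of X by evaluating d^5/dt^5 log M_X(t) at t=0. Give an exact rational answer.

M_X(t) = 1/(2*(1 - e^(t)/2))
K_X(t) = log M_X(t) = -log(1 - e^(t)/2) - log(2)
dK/dt = -e^(t)/(e^(t) - 2)
d^2K/dt^2 = 2*e^(t)/(e^(2*t) - 4*e^(t) + 4)
d^3K/dt^3 = (-2*e^(2*t) - 4*e^(t))/(e^(3*t) - 6*e^(2*t) + 12*e^(t) - 8)
d^4K/dt^4 = (2*e^(3*t) + 16*e^(2*t) + 8*e^(t))/(e^(4*t) - 8*e^(3*t) + 24*e^(2*t) - 32*e^(t) + 16)
d^5K/dt^5 = (-2*e^(4*t) - 44*e^(3*t) - 88*e^(2*t) - 16*e^(t))/(e^(5*t) - 10*e^(4*t) + 40*e^(3*t) - 80*e^(2*t) + 80*e^(t) - 32)

κ_5 = d^5K/dt^5 |_{t=0} = 150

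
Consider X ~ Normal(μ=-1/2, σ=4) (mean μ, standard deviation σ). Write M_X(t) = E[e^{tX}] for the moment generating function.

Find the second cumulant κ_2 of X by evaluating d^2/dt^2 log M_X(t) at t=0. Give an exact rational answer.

M_X(t) = e^(8*t^2 - t/2)
K_X(t) = log M_X(t) = 8*t^2 - t/2
dK/dt = 16*t - 1/2
d^2K/dt^2 = 16

κ_2 = d^2K/dt^2 |_{t=0} = 16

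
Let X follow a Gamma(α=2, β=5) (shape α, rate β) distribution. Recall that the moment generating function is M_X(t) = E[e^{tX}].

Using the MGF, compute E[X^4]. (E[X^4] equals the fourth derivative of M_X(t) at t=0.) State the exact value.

E[X^4] = D^4[M](0) = 24/125

M_X(t) = 25/(5 - t)^2
D^4[M](t) = 3000/(t^6 - 30*t^5 + 375*t^4 - 2500*t^3 + 9375*t^2 - 18750*t + 15625)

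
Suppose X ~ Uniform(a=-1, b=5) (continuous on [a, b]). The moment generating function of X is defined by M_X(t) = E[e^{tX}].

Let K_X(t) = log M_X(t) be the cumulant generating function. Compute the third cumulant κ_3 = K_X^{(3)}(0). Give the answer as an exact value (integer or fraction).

M_X(t) = (e^(5*t) - e^(-t))/(6*t)
K_X(t) = log M_X(t) = -log(t) + log(e^(5*t) - e^(-t)) - log(6)
D^3[K](t) = (216*t^3*e^(12*t) + 216*t^3*e^(6*t) - 2*e^(18*t) + 6*e^(12*t) - 6*e^(6*t) + 2)/(t^3*e^(18*t) - 3*t^3*e^(12*t) + 3*t^3*e^(6*t) - t^3)

κ_3 = D^3[K](0) = 0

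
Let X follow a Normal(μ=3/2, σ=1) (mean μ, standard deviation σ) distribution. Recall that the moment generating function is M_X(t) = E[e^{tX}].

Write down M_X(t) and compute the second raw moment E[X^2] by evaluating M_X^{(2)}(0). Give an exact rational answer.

M_X(t) = e^(t^2/2 + 3*t/2)
M^(2)(t) = t^2*e^(3*t/2)*e^(t^2/2) + 3*t*e^(3*t/2)*e^(t^2/2) + 13*e^(3*t/2)*e^(t^2/2)/4

E[X^2] = M^(2)(0) = 13/4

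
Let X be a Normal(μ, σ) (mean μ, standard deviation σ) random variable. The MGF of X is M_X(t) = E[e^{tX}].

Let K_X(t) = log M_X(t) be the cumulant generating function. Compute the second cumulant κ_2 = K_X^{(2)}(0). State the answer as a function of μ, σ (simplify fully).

M_X(t) = e^(μ*t + σ^2*t^2/2)
K_X(t) = log M_X(t) = μ*t + σ^2*t^2/2
K^(2)(t) = σ^2

κ_2 = K^(2)(0) = σ^2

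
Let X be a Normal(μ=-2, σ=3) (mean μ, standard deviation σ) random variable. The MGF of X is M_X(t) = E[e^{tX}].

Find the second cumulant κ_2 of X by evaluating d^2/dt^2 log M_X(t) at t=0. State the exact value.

M_X(t) = e^(9*t^2/2 - 2*t)
K_X(t) = log M_X(t) = 9*t^2/2 - 2*t
D^2[K](t) = 9

κ_2 = D^2[K](0) = 9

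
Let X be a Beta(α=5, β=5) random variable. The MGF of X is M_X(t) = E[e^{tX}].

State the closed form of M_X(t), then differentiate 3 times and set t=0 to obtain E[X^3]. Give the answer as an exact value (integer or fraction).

E[X^3] = M^(3)(0) = 7/44

M_X(t) = ₁F₁(5; 10; t)
M^(3)(t) = 7*₁F₁(8; 13; t)/44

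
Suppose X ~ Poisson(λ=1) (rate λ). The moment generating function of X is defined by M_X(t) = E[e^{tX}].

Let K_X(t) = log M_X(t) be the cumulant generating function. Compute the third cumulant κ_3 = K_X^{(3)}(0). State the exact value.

M_X(t) = e^(e^(t) - 1)
K_X(t) = log M_X(t) = e^(t) - 1
D^3[K](t) = e^(t)

κ_3 = D^3[K](0) = 1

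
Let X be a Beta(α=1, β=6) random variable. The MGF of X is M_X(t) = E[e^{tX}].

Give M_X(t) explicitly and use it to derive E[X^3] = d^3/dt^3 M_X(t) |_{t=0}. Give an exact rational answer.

E[X^3] = M′′′(0) = 1/84

M_X(t) = ₁F₁(1; 7; t)
M′(t) = ₁F₁(2; 8; t)/7
M′′(t) = ₁F₁(3; 9; t)/28
M′′′(t) = ₁F₁(4; 10; t)/84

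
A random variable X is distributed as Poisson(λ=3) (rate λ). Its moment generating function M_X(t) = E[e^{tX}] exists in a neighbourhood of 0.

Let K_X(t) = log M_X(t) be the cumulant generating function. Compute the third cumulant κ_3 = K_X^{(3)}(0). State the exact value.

κ_3 = K′′′(0) = 3

M_X(t) = e^(3*e^(t) - 3)
K_X(t) = log M_X(t) = 3*e^(t) - 3
K′(t) = 3*e^(t)
K′′(t) = 3*e^(t)
K′′′(t) = 3*e^(t)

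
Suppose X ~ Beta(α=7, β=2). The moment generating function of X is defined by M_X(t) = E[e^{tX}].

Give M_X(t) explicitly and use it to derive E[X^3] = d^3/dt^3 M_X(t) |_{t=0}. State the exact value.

M_X(t) = ₁F₁(7; 9; t)
M′(t) = 7*₁F₁(8; 10; t)/9
M′′(t) = 28*₁F₁(9; 11; t)/45
M′′′(t) = 28*₁F₁(10; 12; t)/55

E[X^3] = M′′′(0) = 28/55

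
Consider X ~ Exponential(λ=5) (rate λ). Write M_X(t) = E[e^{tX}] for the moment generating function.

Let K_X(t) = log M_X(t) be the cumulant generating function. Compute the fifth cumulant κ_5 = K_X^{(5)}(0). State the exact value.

M_X(t) = 5/(5 - t)
K_X(t) = log M_X(t) = -log(5 - t) + log(5)
K^(5)(t) = -24/(t^5 - 25*t^4 + 250*t^3 - 1250*t^2 + 3125*t - 3125)

κ_5 = K^(5)(0) = 24/3125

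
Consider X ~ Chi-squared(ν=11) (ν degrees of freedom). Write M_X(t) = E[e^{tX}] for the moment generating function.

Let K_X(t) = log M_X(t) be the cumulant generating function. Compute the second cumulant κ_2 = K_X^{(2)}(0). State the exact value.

κ_2 = K′′(0) = 22

M_X(t) = (1 - 2*t)^(-11/2)
K_X(t) = log M_X(t) = -11*log(1 - 2*t)/2
K′(t) = -11/(2*t - 1)
K′′(t) = 22/(4*t^2 - 4*t + 1)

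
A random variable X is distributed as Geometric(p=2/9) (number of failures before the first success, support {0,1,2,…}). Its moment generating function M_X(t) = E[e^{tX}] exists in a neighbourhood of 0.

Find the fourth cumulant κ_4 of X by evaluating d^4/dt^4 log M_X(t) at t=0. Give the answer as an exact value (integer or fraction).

M_X(t) = 2/(9*(1 - 7*e^(t)/9))
K_X(t) = log M_X(t) = -log(1 - 7*e^(t)/9) - 2*log(3) + log(2)
K′(t) = -7*e^(t)/(7*e^(t) - 9)
K′′(t) = 63*e^(t)/(49*e^(2*t) - 126*e^(t) + 81)
K′′′(t) = (-441*e^(2*t) - 567*e^(t))/(343*e^(3*t) - 1323*e^(2*t) + 1701*e^(t) - 729)
K′′′′(t) = (3087*e^(3*t) + 15876*e^(2*t) + 5103*e^(t))/(2401*e^(4*t) - 12348*e^(3*t) + 23814*e^(2*t) - 20412*e^(t) + 6561)

κ_4 = K′′′′(0) = 12033/8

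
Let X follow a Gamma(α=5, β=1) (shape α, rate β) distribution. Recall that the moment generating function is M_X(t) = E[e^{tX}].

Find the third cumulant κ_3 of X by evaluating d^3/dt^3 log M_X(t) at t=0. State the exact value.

κ_3 = K′′′(0) = 10

M_X(t) = (1 - t)^(-5)
K_X(t) = log M_X(t) = -5*log(1 - t)
K′(t) = -5/(t - 1)
K′′(t) = 5/(t^2 - 2*t + 1)
K′′′(t) = -10/(t^3 - 3*t^2 + 3*t - 1)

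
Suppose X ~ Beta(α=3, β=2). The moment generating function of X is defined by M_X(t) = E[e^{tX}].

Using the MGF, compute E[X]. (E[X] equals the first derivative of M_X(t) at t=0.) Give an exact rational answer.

M_X(t) = ₁F₁(3; 5; t)
dM/dt = 3*₁F₁(4; 6; t)/5

E[X] = dM/dt |_{t=0} = 3/5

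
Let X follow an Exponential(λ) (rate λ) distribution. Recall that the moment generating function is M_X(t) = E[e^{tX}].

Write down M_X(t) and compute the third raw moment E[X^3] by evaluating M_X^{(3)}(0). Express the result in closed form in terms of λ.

M_X(t) = λ/(λ - t)
dM/dt = λ/(λ^2 - 2*λ*t + t^2)
d^2M/dt^2 = -2*λ/(-λ^3 + 3*λ^2*t - 3*λ*t^2 + t^3)
d^3M/dt^3 = 6*λ/(λ^4 - 4*λ^3*t + 6*λ^2*t^2 - 4*λ*t^3 + t^4)

E[X^3] = d^3M/dt^3 |_{t=0} = 6/λ^3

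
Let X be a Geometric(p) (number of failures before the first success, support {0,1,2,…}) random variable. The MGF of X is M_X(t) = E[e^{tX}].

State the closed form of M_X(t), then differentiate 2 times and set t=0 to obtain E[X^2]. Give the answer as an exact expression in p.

M_X(t) = p/(-(1 - p)*e^(t) + 1)
M′(t) = (-p^2*e^(t) + p*e^(t))/(p^2*e^(2*t) - 2*p*e^(2*t) + 2*p*e^(t) + e^(2*t) - 2*e^(t) + 1)

E[X^2] = M′′(0) = 1 - 3/p + 2/p^2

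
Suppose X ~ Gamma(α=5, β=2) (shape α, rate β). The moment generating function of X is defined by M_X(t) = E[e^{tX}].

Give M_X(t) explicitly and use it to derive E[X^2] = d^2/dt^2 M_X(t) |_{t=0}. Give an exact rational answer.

E[X^2] = D^2[M](0) = 15/2

M_X(t) = 32/(2 - t)^5
D^2[M](t) = -960/(t^7 - 14*t^6 + 84*t^5 - 280*t^4 + 560*t^3 - 672*t^2 + 448*t - 128)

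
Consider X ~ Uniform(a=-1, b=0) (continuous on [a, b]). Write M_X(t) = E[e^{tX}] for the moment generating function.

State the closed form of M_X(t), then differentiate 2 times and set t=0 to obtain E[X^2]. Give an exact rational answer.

E[X^2] = M^(2)(0) = 1/3

M_X(t) = (1 - e^(-t))/t
M^(2)(t) = (-t^2 - 2*t + 2*e^(t) - 2)*e^(-t)/t^3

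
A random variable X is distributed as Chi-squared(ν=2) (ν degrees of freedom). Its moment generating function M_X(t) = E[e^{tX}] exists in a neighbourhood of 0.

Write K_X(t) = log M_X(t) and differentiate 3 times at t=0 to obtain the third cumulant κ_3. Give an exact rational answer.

M_X(t) = 1/(1 - 2*t)
K_X(t) = log M_X(t) = -log(1 - 2*t)
K^(3)(t) = -16/(8*t^3 - 12*t^2 + 6*t - 1)

κ_3 = K^(3)(0) = 16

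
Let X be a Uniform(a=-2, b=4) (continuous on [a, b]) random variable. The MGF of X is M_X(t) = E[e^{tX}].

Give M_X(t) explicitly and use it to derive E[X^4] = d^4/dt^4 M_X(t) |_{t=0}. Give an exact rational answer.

M_X(t) = (e^(4*t) - e^(-2*t))/(6*t)
dM/dt = (4*t*e^(6*t) + 2*t - e^(6*t) + 1)*e^(-2*t)/(6*t^2)
d^2M/dt^2 = (8*t^2*e^(6*t) - 2*t^2 - 4*t*e^(6*t) - 2*t + e^(6*t) - 1)*e^(-2*t)/(3*t^3)
d^3M/dt^3 = (32*t^3*e^(6*t) + 4*t^3 - 24*t^2*e^(6*t) + 6*t^2 + 12*t*e^(6*t) + 6*t - 3*e^(6*t) + 3)*e^(-2*t)/(3*t^4)
d^4M/dt^4 = (128*t^4*e^(6*t) - 8*t^4 - 128*t^3*e^(6*t) - 16*t^3 + 96*t^2*e^(6*t) - 24*t^2 - 48*t*e^(6*t) - 24*t + 12*e^(6*t) - 12)*e^(-2*t)/(3*t^5)

E[X^4] = d^4M/dt^4 |_{t=0} = 176/5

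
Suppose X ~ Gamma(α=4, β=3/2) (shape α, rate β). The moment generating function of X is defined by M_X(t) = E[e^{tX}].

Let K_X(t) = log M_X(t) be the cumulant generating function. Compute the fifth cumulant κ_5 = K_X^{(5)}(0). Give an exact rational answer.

M_X(t) = 81/(16*(3/2 - t)^4)
K_X(t) = log M_X(t) = -4*log(3/2 - t) - 4*log(2) + 4*log(3)
K^(5)(t) = -3072/(32*t^5 - 240*t^4 + 720*t^3 - 1080*t^2 + 810*t - 243)

κ_5 = K^(5)(0) = 1024/81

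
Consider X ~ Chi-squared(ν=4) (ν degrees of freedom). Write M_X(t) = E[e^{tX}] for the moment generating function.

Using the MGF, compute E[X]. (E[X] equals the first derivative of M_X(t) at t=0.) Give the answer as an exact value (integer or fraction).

M_X(t) = (1 - 2*t)^(-2)
dM/dt = -4/(8*t^3 - 12*t^2 + 6*t - 1)

E[X] = dM/dt |_{t=0} = 4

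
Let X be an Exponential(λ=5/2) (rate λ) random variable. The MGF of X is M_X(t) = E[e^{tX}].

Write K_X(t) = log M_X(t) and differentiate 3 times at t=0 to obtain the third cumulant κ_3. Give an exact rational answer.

κ_3 = D^3[K](0) = 16/125

M_X(t) = 5/(2*(5/2 - t))
K_X(t) = log M_X(t) = -log(5/2 - t) - log(2) + log(5)
D^3[K](t) = -16/(8*t^3 - 60*t^2 + 150*t - 125)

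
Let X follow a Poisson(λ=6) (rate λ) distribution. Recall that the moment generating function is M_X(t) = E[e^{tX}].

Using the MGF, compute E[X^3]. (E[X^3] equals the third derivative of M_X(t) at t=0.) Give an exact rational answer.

M_X(t) = e^(6*e^(t) - 6)
dM/dt = 6*e^(-6)*e^(t)*e^(6*e^(t))
d^2M/dt^2 = (36*e^(2*t)*e^(6*e^(t)) + 6*e^(t)*e^(6*e^(t)))*e^(-6)
d^3M/dt^3 = (216*e^(3*t)*e^(6*e^(t)) + 108*e^(2*t)*e^(6*e^(t)) + 6*e^(t)*e^(6*e^(t)))*e^(-6)

E[X^3] = d^3M/dt^3 |_{t=0} = 330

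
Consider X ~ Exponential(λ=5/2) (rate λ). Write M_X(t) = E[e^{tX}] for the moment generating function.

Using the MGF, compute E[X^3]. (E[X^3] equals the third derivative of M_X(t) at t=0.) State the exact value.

M_X(t) = 5/(2*(5/2 - t))
D^3[M](t) = 240/(16*t^4 - 160*t^3 + 600*t^2 - 1000*t + 625)

E[X^3] = D^3[M](0) = 48/125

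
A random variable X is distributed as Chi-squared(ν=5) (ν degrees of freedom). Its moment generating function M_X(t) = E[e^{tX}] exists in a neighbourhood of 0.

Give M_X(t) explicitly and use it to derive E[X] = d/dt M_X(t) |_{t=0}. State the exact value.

M_X(t) = (1 - 2*t)^(-5/2)
M^(1)(t) = -5/(8*t^3*√(1 - 2*t) - 12*t^2*√(1 - 2*t) + 6*t*√(1 - 2*t) - √(1 - 2*t))

E[X] = M^(1)(0) = 5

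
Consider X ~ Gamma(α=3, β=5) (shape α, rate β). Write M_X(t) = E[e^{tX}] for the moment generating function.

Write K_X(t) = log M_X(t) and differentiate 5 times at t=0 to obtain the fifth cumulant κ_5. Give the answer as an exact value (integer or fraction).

κ_5 = K′′′′′(0) = 72/3125

M_X(t) = 125/(5 - t)^3
K_X(t) = log M_X(t) = -3*log(5 - t) + 3*log(5)
K′(t) = -3/(t - 5)
K′′(t) = 3/(t^2 - 10*t + 25)
K′′′(t) = -6/(t^3 - 15*t^2 + 75*t - 125)
K′′′′(t) = 18/(t^4 - 20*t^3 + 150*t^2 - 500*t + 625)
K′′′′′(t) = -72/(t^5 - 25*t^4 + 250*t^3 - 1250*t^2 + 3125*t - 3125)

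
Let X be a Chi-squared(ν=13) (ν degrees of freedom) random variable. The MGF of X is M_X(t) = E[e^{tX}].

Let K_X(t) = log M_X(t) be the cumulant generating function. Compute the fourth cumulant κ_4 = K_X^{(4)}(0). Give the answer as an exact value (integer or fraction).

M_X(t) = (1 - 2*t)^(-13/2)
K_X(t) = log M_X(t) = -13*log(1 - 2*t)/2
D^4[K](t) = 624/(16*t^4 - 32*t^3 + 24*t^2 - 8*t + 1)

κ_4 = D^4[K](0) = 624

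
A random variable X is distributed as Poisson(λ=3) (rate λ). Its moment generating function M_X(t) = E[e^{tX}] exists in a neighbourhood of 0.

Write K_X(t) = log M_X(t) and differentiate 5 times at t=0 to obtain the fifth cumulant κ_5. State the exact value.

M_X(t) = e^(3*e^(t) - 3)
K_X(t) = log M_X(t) = 3*e^(t) - 3
K′(t) = 3*e^(t)
K′′(t) = 3*e^(t)
K′′′(t) = 3*e^(t)
K′′′′(t) = 3*e^(t)
K′′′′′(t) = 3*e^(t)

κ_5 = K′′′′′(0) = 3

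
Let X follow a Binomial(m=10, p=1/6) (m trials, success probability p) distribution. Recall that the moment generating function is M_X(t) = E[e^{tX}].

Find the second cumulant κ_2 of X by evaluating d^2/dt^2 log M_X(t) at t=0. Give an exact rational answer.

M_X(t) = (e^(t)/6 + 5/6)^10
K_X(t) = log M_X(t) = 10*log(e^(t)/6 + 5/6)
dK/dt = 10*e^(t)/(e^(t) + 5)
d^2K/dt^2 = 50*e^(t)/(e^(2*t) + 10*e^(t) + 25)

κ_2 = d^2K/dt^2 |_{t=0} = 25/18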